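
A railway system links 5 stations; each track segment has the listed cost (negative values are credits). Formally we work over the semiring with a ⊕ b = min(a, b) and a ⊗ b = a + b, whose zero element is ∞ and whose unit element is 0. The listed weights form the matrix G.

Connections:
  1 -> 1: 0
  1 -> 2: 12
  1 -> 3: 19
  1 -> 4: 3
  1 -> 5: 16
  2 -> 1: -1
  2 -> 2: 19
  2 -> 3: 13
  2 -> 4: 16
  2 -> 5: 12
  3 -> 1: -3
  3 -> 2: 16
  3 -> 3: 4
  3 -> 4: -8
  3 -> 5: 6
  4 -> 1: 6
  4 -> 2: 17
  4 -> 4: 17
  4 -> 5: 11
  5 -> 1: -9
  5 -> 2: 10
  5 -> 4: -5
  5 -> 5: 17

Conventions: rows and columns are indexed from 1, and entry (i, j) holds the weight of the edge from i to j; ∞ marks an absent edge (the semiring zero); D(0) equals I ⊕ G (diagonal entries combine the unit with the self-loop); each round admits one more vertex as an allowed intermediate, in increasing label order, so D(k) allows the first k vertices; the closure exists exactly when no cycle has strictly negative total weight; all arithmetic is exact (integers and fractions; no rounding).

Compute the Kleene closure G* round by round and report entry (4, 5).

D(0):
  [0, 12, 19, 3, 16]
  [-1, 0, 13, 16, 12]
  [-3, 16, 0, -8, 6]
  [6, 17, ∞, 0, 11]
  [-9, 10, ∞, -5, 0]
D(1):
  [0, 12, 19, 3, 16]
  [-1, 0, 13, 2, 12]
  [-3, 9, 0, -8, 6]
  [6, 17, 25, 0, 11]
  [-9, 3, 10, -6, 0]
D(2):
  [0, 12, 19, 3, 16]
  [-1, 0, 13, 2, 12]
  [-3, 9, 0, -8, 6]
  [6, 17, 25, 0, 11]
  [-9, 3, 10, -6, 0]
D(3):
  [0, 12, 19, 3, 16]
  [-1, 0, 13, 2, 12]
  [-3, 9, 0, -8, 6]
  [6, 17, 25, 0, 11]
  [-9, 3, 10, -6, 0]
D(4):
  [0, 12, 19, 3, 14]
  [-1, 0, 13, 2, 12]
  [-3, 9, 0, -8, 3]
  [6, 17, 25, 0, 11]
  [-9, 3, 10, -6, 0]
D(5):
  [0, 12, 19, 3, 14]
  [-1, 0, 13, 2, 12]
  [-6, 6, 0, -8, 3]
  [2, 14, 21, 0, 11]
  [-9, 3, 10, -6, 0]
Answer: G*[4][5] = 11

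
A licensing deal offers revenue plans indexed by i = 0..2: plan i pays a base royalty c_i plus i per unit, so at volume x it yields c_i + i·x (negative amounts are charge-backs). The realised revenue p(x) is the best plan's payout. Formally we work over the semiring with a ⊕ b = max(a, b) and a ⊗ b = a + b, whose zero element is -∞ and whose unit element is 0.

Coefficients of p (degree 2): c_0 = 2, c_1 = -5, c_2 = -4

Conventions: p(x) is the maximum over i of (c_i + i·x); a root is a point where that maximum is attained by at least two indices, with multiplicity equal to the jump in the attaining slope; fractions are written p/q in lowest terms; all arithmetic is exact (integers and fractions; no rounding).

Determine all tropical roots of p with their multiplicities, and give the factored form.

hull edge (i=0, c=2) to (i=2, c=-4): slope -3, span 2
Factored form: p(x) = -4 ⊗ (x ⊕ 3) ⊗ (x ⊕ 3)
Answer: roots = 3 (mult 2)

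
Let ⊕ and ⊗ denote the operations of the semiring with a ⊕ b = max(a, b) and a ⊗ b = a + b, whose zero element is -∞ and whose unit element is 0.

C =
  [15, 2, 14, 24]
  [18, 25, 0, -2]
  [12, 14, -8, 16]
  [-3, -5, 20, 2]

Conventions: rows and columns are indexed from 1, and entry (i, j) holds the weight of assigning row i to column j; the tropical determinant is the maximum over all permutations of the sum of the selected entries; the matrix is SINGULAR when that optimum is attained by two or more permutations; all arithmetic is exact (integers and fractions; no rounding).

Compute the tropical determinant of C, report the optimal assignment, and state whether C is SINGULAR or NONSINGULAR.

σ = (1, 2, 3, 4): 15 + 25 + (-8) + 2 = 34
σ = (1, 2, 4, 3): 15 + 25 + 16 + 20 = 76
σ = (1, 3, 2, 4): 15 + 0 + 14 + 2 = 31
σ = (1, 3, 4, 2): 15 + 0 + 16 + (-5) = 26
σ = (1, 4, 2, 3): 15 + (-2) + 14 + 20 = 47
σ = (1, 4, 3, 2): 15 + (-2) + (-8) + (-5) = 0
σ = (2, 1, 3, 4): 2 + 18 + (-8) + 2 = 14
σ = (2, 1, 4, 3): 2 + 18 + 16 + 20 = 56
σ = (2, 3, 1, 4): 2 + 0 + 12 + 2 = 16
σ = (2, 3, 4, 1): 2 + 0 + 16 + (-3) = 15
σ = (2, 4, 1, 3): 2 + (-2) + 12 + 20 = 32
σ = (2, 4, 3, 1): 2 + (-2) + (-8) + (-3) = -11
σ = (3, 1, 2, 4): 14 + 18 + 14 + 2 = 48
σ = (3, 1, 4, 2): 14 + 18 + 16 + (-5) = 43
σ = (3, 2, 1, 4): 14 + 25 + 12 + 2 = 53
σ = (3, 2, 4, 1): 14 + 25 + 16 + (-3) = 52
σ = (3, 4, 1, 2): 14 + (-2) + 12 + (-5) = 19
σ = (3, 4, 2, 1): 14 + (-2) + 14 + (-3) = 23
σ = (4, 1, 2, 3): 24 + 18 + 14 + 20 = 76
σ = (4, 1, 3, 2): 24 + 18 + (-8) + (-5) = 29
σ = (4, 2, 1, 3): 24 + 25 + 12 + 20 = 81
σ = (4, 2, 3, 1): 24 + 25 + (-8) + (-3) = 38
σ = (4, 3, 1, 2): 24 + 0 + 12 + (-5) = 31
σ = (4, 3, 2, 1): 24 + 0 + 14 + (-3) = 35
Optimal value attained by: σ = (4, 2, 1, 3).
Answer: det⊕(C) = 81; verdict: NONSINGULAR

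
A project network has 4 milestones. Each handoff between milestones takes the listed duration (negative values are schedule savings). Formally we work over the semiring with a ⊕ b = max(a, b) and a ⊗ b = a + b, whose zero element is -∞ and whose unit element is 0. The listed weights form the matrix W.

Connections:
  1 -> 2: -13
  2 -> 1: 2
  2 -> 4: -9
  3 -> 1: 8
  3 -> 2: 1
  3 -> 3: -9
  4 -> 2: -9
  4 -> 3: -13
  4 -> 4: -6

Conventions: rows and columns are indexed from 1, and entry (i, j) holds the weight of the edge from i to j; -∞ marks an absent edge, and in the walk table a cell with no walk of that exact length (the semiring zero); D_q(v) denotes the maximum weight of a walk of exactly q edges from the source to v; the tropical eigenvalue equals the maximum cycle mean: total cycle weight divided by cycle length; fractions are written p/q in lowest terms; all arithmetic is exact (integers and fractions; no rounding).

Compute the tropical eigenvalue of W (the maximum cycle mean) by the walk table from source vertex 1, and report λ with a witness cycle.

q=0: [0, -∞, -∞, -∞]
q=1: [-∞, -13, -∞, -∞]
q=2: [-11, -∞, -∞, -22]
q=3: [-∞, -24, -35, -28]
q=4: [-22, -34, -41, -33]
Optimal cycle mean attained by: cycle 1->2->1, total (-13) + 2, length 2.
Answer: λ = -11/2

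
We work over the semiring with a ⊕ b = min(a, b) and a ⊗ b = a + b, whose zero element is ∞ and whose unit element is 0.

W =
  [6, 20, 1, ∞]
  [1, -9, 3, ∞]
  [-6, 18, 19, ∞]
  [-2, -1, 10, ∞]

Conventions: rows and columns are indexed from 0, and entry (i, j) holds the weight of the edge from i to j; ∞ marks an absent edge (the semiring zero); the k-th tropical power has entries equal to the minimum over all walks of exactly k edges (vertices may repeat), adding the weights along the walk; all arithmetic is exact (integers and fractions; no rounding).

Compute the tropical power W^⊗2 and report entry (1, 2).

W^⊗2:
  [-5, 11, 7, ∞]
  [-8, -18, -6, ∞]
  [0, 9, -5, ∞]
  [0, -10, -1, ∞]
Key observation: the optimum is the walk 1->1->2, with weight (-9) + 3 = -6.
Optimal value attained by: walk 1->1->2.
Answer: (W^⊗2)[1][2] = -6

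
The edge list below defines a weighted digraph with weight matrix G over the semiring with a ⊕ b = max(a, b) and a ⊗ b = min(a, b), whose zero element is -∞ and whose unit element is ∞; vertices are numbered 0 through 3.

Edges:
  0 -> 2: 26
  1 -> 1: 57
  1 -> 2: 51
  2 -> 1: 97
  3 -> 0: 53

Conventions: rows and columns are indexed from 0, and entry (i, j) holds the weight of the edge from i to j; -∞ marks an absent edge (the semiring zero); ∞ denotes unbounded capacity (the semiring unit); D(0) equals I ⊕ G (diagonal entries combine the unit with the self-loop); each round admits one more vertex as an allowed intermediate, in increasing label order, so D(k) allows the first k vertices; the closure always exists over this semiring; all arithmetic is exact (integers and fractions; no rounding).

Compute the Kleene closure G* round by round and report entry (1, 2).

D(0):
  [∞, -∞, 26, -∞]
  [-∞, ∞, 51, -∞]
  [-∞, 97, ∞, -∞]
  [53, -∞, -∞, ∞]
D(1):
  [∞, -∞, 26, -∞]
  [-∞, ∞, 51, -∞]
  [-∞, 97, ∞, -∞]
  [53, -∞, 26, ∞]
D(2):
  [∞, -∞, 26, -∞]
  [-∞, ∞, 51, -∞]
  [-∞, 97, ∞, -∞]
  [53, -∞, 26, ∞]
D(3):
  [∞, 26, 26, -∞]
  [-∞, ∞, 51, -∞]
  [-∞, 97, ∞, -∞]
  [53, 26, 26, ∞]
D(4):
  [∞, 26, 26, -∞]
  [-∞, ∞, 51, -∞]
  [-∞, 97, ∞, -∞]
  [53, 26, 26, ∞]
Answer: G*[1][2] = 51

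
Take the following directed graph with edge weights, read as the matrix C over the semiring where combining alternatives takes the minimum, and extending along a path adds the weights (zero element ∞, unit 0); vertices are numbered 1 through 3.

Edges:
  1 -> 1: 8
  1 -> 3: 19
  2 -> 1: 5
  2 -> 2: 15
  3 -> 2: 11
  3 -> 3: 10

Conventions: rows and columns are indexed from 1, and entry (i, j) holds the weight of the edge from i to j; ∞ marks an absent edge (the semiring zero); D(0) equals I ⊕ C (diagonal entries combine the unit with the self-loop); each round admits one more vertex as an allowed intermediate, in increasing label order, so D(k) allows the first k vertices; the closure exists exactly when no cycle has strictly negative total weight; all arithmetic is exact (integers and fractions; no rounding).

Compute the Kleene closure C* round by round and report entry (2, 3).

D(0):
  [0, ∞, 19]
  [5, 0, ∞]
  [∞, 11, 0]
D(1):
  [0, ∞, 19]
  [5, 0, 24]
  [∞, 11, 0]
D(2):
  [0, ∞, 19]
  [5, 0, 24]
  [16, 11, 0]
D(3):
  [0, 30, 19]
  [5, 0, 24]
  [16, 11, 0]
Answer: C*[2][3] = 24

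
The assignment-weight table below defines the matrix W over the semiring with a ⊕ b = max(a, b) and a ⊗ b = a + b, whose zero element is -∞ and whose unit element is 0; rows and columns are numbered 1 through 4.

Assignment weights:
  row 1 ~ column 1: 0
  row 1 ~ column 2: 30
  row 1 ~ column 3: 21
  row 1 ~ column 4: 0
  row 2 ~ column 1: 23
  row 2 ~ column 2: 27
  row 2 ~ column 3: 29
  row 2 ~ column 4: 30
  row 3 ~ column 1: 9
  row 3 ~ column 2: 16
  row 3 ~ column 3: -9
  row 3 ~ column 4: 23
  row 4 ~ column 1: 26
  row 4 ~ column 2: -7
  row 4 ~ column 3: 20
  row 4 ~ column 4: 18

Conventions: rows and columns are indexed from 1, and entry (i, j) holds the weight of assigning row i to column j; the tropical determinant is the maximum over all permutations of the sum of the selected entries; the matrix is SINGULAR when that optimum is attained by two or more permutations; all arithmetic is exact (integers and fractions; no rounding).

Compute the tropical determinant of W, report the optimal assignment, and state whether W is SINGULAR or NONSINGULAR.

σ = (1, 2, 3, 4): 0 + 27 + (-9) + 18 = 36
σ = (1, 2, 4, 3): 0 + 27 + 23 + 20 = 70
σ = (1, 3, 2, 4): 0 + 29 + 16 + 18 = 63
σ = (1, 3, 4, 2): 0 + 29 + 23 + (-7) = 45
σ = (1, 4, 2, 3): 0 + 30 + 16 + 20 = 66
σ = (1, 4, 3, 2): 0 + 30 + (-9) + (-7) = 14
σ = (2, 1, 3, 4): 30 + 23 + (-9) + 18 = 62
σ = (2, 1, 4, 3): 30 + 23 + 23 + 20 = 96
σ = (2, 3, 1, 4): 30 + 29 + 9 + 18 = 86
σ = (2, 3, 4, 1): 30 + 29 + 23 + 26 = 108
σ = (2, 4, 1, 3): 30 + 30 + 9 + 20 = 89
σ = (2, 4, 3, 1): 30 + 30 + (-9) + 26 = 77
σ = (3, 1, 2, 4): 21 + 23 + 16 + 18 = 78
σ = (3, 1, 4, 2): 21 + 23 + 23 + (-7) = 60
σ = (3, 2, 1, 4): 21 + 27 + 9 + 18 = 75
σ = (3, 2, 4, 1): 21 + 27 + 23 + 26 = 97
σ = (3, 4, 1, 2): 21 + 30 + 9 + (-7) = 53
σ = (3, 4, 2, 1): 21 + 30 + 16 + 26 = 93
σ = (4, 1, 2, 3): 0 + 23 + 16 + 20 = 59
σ = (4, 1, 3, 2): 0 + 23 + (-9) + (-7) = 7
σ = (4, 2, 1, 3): 0 + 27 + 9 + 20 = 56
σ = (4, 2, 3, 1): 0 + 27 + (-9) + 26 = 44
σ = (4, 3, 1, 2): 0 + 29 + 9 + (-7) = 31
σ = (4, 3, 2, 1): 0 + 29 + 16 + 26 = 71
Optimal value attained by: σ = (2, 3, 4, 1).
Answer: det⊕(W) = 108; verdict: NONSINGULAR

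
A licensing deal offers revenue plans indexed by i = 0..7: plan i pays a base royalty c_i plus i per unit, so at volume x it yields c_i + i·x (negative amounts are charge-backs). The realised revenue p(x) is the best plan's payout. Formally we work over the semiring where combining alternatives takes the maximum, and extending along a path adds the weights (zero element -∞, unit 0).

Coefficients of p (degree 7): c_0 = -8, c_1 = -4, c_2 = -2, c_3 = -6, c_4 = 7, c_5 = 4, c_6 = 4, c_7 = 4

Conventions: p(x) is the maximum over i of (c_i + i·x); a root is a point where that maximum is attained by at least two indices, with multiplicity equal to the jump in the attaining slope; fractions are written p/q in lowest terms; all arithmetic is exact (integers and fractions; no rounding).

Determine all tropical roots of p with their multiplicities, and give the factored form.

hull edge (i=0, c=-8) to (i=1, c=-4): slope 4, span 1
hull edge (i=1, c=-4) to (i=4, c=7): slope 11/3, span 3
hull edge (i=4, c=7) to (i=7, c=4): slope -1, span 3
Factored form: p(x) = 4 ⊗ (x ⊕ (-4)) ⊗ (x ⊕ (-11/3)) ⊗ (x ⊕ (-11/3)) ⊗ (x ⊕ (-11/3)) ⊗ (x ⊕ 1) ⊗ (x ⊕ 1) ⊗ (x ⊕ 1)
Answer: roots = -4 (mult 1), -11/3 (mult 3), 1 (mult 3)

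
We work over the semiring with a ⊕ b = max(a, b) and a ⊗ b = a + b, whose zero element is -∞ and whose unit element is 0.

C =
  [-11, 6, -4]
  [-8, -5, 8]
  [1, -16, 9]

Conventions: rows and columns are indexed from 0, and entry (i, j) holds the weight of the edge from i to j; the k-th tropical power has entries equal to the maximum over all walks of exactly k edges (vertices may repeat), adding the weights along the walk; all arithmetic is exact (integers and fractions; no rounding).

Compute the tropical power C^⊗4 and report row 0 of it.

C^⊗2:
  [-2, 1, 14]
  [9, -2, 17]
  [10, 7, 18]
C^⊗3:
  [15, 4, 23]
  [18, 15, 26]
  [19, 16, 27]
C^⊗4:
  [24, 21, 32]
  [27, 24, 35]
  [28, 25, 36]
Answer: row 0 of C^⊗4 = [24, 21, 32]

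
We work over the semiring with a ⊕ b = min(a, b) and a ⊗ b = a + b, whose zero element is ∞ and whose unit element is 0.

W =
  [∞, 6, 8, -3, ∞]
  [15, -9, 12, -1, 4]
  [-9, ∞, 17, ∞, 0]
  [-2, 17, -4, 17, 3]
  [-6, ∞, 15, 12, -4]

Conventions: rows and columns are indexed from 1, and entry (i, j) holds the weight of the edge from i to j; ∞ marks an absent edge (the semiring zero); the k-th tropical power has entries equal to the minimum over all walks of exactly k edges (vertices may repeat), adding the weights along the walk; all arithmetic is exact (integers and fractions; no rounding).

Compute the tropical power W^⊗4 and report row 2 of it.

W^⊗2:
  [-5, -3, -7, 5, 0]
  [-3, -18, -5, -10, -5]
  [-6, -3, -1, -12, -4]
  [-13, 4, 6, -5, -4]
  [-10, 0, 2, -9, -8]
W^⊗3:
  [-16, -12, 1, -8, -7]
  [-14, -27, -14, -19, -14]
  [-14, -12, -16, -9, -9]
  [-10, -7, -9, -16, -8]
  [-14, -9, -13, -13, -12]
W^⊗4:
  [-13, -21, -12, -19, -11]
  [-23, -36, -23, -28, -23]
  [-25, -21, -13, -17, -16]
  [-18, -16, -20, -13, -13]
  [-22, -18, -17, -17, -16]
Answer: row 2 of W^⊗4 = [-23, -36, -23, -28, -23]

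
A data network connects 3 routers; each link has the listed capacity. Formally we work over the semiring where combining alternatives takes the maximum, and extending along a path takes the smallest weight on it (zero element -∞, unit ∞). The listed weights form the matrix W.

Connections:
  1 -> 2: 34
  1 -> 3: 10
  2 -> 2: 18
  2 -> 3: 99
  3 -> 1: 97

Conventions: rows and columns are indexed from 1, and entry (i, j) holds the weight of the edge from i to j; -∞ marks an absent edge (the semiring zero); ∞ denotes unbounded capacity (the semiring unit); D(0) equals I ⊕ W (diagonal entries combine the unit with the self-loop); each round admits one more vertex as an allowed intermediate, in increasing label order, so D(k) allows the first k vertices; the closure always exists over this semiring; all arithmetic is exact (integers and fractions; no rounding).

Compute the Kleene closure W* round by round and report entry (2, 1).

D(0):
  [∞, 34, 10]
  [-∞, ∞, 99]
  [97, -∞, ∞]
D(1):
  [∞, 34, 10]
  [-∞, ∞, 99]
  [97, 34, ∞]
D(2):
  [∞, 34, 34]
  [-∞, ∞, 99]
  [97, 34, ∞]
D(3):
  [∞, 34, 34]
  [97, ∞, 99]
  [97, 34, ∞]
Answer: W*[2][1] = 97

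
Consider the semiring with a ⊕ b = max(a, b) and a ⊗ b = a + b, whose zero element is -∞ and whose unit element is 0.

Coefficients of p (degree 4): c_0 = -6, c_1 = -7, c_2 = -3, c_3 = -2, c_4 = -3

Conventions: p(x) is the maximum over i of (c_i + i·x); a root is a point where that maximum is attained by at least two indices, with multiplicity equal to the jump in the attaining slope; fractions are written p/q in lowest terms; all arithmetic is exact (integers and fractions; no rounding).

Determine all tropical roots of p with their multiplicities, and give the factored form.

hull edge (i=0, c=-6) to (i=2, c=-3): slope 3/2, span 2
hull edge (i=2, c=-3) to (i=3, c=-2): slope 1, span 1
hull edge (i=3, c=-2) to (i=4, c=-3): slope -1, span 1
Factored form: p(x) = -3 ⊗ (x ⊕ (-3/2)) ⊗ (x ⊕ (-3/2)) ⊗ (x ⊕ (-1)) ⊗ (x ⊕ 1)
Answer: roots = -3/2 (mult 2), -1 (mult 1), 1 (mult 1)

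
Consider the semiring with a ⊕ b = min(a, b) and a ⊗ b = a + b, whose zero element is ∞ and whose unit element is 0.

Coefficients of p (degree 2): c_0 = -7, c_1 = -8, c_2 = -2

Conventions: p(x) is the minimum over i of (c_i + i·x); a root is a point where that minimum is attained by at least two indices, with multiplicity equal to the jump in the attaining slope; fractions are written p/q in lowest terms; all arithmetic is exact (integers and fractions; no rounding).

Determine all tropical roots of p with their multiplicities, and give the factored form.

hull edge (i=0, c=-7) to (i=1, c=-8): slope -1, span 1
hull edge (i=1, c=-8) to (i=2, c=-2): slope 6, span 1
Factored form: p(x) = -2 ⊗ (x ⊕ (-6)) ⊗ (x ⊕ 1)
Answer: roots = -6 (mult 1), 1 (mult 1)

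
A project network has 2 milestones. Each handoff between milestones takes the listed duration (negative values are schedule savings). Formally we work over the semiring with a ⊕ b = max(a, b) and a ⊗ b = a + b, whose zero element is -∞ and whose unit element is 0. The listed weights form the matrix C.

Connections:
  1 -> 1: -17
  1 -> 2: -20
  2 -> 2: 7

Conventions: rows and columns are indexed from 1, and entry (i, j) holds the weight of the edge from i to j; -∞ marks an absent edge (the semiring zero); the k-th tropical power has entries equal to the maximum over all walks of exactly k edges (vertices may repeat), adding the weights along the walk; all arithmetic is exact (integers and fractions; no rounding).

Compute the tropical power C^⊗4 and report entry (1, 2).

C^⊗2:
  [-34, -13]
  [-∞, 14]
C^⊗3:
  [-51, -6]
  [-∞, 21]
C^⊗4:
  [-68, 1]
  [-∞, 28]
Key observation: the optimum is the walk 1->2->2->2->2, with weight (-20) + 7 + 7 + 7 = 1.
Optimal value attained by: walk 1->2->2->2->2.
Answer: (C^⊗4)[1][2] = 1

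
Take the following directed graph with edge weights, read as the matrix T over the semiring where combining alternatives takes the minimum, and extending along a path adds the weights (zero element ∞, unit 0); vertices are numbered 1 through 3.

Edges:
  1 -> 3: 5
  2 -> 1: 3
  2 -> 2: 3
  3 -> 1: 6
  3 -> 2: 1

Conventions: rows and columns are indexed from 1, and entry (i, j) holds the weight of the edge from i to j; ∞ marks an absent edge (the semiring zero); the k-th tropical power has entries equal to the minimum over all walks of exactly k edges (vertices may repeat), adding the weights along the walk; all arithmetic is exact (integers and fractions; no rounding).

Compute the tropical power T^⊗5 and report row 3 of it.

T^⊗2:
  [11, 6, ∞]
  [6, 6, 8]
  [4, 4, 11]
T^⊗3:
  [9, 9, 16]
  [9, 9, 11]
  [7, 7, 9]
T^⊗4:
  [12, 12, 14]
  [12, 12, 14]
  [10, 10, 12]
T^⊗5:
  [15, 15, 17]
  [15, 15, 17]
  [13, 13, 15]
Answer: row 3 of T^⊗5 = [13, 13, 15]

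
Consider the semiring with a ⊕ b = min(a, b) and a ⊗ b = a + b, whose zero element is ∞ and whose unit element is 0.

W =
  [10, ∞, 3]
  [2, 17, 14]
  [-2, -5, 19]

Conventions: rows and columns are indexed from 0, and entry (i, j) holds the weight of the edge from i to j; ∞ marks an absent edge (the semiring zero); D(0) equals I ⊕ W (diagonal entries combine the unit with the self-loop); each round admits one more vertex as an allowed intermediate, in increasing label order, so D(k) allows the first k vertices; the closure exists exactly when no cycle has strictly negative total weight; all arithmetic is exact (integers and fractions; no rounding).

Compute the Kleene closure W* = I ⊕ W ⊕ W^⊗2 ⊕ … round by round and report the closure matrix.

D(0):
  [0, ∞, 3]
  [2, 0, 14]
  [-2, -5, 0]
D(1):
  [0, ∞, 3]
  [2, 0, 5]
  [-2, -5, 0]
D(2):
  [0, ∞, 3]
  [2, 0, 5]
  [-3, -5, 0]
D(3):
  [0, -2, 3]
  [2, 0, 5]
  [-3, -5, 0]
Answer: W* = [[0, -2, 3], [2, 0, 5], [-3, -5, 0]]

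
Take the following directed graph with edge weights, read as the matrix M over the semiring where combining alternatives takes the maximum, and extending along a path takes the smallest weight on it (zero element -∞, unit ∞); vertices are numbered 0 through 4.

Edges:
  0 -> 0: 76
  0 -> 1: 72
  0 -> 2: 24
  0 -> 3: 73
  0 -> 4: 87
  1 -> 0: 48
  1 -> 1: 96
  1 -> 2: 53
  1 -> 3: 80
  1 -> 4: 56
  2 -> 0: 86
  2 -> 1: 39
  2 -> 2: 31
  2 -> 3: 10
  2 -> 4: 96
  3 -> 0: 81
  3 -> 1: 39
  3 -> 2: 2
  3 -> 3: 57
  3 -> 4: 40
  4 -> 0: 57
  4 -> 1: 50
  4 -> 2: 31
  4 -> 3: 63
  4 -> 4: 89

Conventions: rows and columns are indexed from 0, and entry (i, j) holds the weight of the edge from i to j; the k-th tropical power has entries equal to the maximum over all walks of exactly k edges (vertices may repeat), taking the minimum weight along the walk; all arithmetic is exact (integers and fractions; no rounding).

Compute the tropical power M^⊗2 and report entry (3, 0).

M^⊗2:
  [76, 72, 53, 73, 87]
  [80, 96, 53, 80, 56]
  [76, 72, 39, 73, 89]
  [76, 72, 39, 73, 81]
  [63, 57, 50, 63, 89]
Key observation: the optimum is the walk 3->0->0, with weight 81 min 76 = 76.
Optimal value attained by: walk 3->0->0.
Answer: (M^⊗2)[3][0] = 76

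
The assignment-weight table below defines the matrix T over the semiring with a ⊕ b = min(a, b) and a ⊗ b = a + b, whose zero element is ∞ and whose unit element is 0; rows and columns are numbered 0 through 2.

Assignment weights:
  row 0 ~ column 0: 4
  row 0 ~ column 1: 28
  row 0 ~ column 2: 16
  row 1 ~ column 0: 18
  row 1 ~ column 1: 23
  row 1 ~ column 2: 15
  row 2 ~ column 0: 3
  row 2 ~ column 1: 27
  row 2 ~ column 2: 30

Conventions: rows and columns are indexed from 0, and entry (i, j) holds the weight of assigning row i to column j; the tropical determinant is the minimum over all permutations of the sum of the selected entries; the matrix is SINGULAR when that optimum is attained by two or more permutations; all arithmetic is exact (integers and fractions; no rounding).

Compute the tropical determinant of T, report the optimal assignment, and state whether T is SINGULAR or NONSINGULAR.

σ = (0, 1, 2): 4 + 23 + 30 = 57
σ = (0, 2, 1): 4 + 15 + 27 = 46
σ = (1, 0, 2): 28 + 18 + 30 = 76
σ = (1, 2, 0): 28 + 15 + 3 = 46
σ = (2, 0, 1): 16 + 18 + 27 = 61
σ = (2, 1, 0): 16 + 23 + 3 = 42
Optimal value attained by: σ = (2, 1, 0).
Answer: det⊕(T) = 42; verdict: NONSINGULAR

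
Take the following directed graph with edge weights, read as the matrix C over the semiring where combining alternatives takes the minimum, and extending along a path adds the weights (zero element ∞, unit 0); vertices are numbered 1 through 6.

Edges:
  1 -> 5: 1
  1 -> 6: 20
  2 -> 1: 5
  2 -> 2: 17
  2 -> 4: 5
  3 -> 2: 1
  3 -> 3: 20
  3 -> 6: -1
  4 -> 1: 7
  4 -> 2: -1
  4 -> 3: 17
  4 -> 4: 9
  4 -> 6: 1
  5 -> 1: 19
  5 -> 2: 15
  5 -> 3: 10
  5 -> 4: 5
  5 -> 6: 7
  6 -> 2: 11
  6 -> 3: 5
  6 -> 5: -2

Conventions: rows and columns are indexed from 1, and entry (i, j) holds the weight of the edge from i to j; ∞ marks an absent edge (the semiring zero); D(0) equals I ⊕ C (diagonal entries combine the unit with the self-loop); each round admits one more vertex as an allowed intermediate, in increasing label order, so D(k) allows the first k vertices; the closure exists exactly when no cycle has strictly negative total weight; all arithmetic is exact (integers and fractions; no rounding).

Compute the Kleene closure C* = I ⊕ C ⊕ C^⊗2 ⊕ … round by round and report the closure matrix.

D(0):
  [0, ∞, ∞, ∞, 1, 20]
  [5, 0, ∞, 5, ∞, ∞]
  [∞, 1, 0, ∞, ∞, -1]
  [7, -1, 17, 0, ∞, 1]
  [19, 15, 10, 5, 0, 7]
  [∞, 11, 5, ∞, -2, 0]
D(1):
  [0, ∞, ∞, ∞, 1, 20]
  [5, 0, ∞, 5, 6, 25]
  [∞, 1, 0, ∞, ∞, -1]
  [7, -1, 17, 0, 8, 1]
  [19, 15, 10, 5, 0, 7]
  [∞, 11, 5, ∞, -2, 0]
D(2):
  [0, ∞, ∞, ∞, 1, 20]
  [5, 0, ∞, 5, 6, 25]
  [6, 1, 0, 6, 7, -1]
  [4, -1, 17, 0, 5, 1]
  [19, 15, 10, 5, 0, 7]
  [16, 11, 5, 16, -2, 0]
D(3):
  [0, ∞, ∞, ∞, 1, 20]
  [5, 0, ∞, 5, 6, 25]
  [6, 1, 0, 6, 7, -1]
  [4, -1, 17, 0, 5, 1]
  [16, 11, 10, 5, 0, 7]
  [11, 6, 5, 11, -2, 0]
D(4):
  [0, ∞, ∞, ∞, 1, 20]
  [5, 0, 22, 5, 6, 6]
  [6, 1, 0, 6, 7, -1]
  [4, -1, 17, 0, 5, 1]
  [9, 4, 10, 5, 0, 6]
  [11, 6, 5, 11, -2, 0]
D(5):
  [0, 5, 11, 6, 1, 7]
  [5, 0, 16, 5, 6, 6]
  [6, 1, 0, 6, 7, -1]
  [4, -1, 15, 0, 5, 1]
  [9, 4, 10, 5, 0, 6]
  [7, 2, 5, 3, -2, 0]
D(6):
  [0, 5, 11, 6, 1, 7]
  [5, 0, 11, 5, 4, 6]
  [6, 1, 0, 2, -3, -1]
  [4, -1, 6, 0, -1, 1]
  [9, 4, 10, 5, 0, 6]
  [7, 2, 5, 3, -2, 0]
Answer: C* = [[0, 5, 11, 6, 1, 7], [5, 0, 11, 5, 4, 6], [6, 1, 0, 2, -3, -1], [4, -1, 6, 0, -1, 1], [9, 4, 10, 5, 0, 6], [7, 2, 5, 3, -2, 0]]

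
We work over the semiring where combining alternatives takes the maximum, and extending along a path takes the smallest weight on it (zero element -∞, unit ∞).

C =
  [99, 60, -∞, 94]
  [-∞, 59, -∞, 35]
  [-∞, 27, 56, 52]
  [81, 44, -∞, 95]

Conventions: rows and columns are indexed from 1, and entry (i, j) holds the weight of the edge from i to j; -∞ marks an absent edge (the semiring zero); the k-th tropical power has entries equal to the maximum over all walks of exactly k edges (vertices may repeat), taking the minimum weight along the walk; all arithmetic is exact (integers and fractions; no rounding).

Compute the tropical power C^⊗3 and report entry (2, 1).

C^⊗2:
  [99, 60, -∞, 94]
  [35, 59, -∞, 35]
  [52, 44, 56, 52]
  [81, 60, -∞, 95]
C^⊗3:
  [99, 60, -∞, 94]
  [35, 59, -∞, 35]
  [52, 52, 56, 52]
  [81, 60, -∞, 95]
Key observation: the optimum is the walk 2->2->4->1, with weight 59 min 35 min 81 = 35.
Optimal value attained by: walk 2->2->4->1.
Answer: (C^⊗3)[2][1] = 35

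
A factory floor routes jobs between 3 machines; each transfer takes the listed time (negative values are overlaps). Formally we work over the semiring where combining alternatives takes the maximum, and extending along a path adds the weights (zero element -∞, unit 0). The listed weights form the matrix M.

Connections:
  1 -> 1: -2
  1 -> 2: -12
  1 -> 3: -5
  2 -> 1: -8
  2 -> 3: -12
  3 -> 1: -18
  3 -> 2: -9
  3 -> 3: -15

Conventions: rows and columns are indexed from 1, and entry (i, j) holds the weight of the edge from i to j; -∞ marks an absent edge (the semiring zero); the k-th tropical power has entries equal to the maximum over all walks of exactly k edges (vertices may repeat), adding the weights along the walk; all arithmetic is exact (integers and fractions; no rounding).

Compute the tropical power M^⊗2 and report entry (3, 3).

M^⊗2:
  [-4, -14, -7]
  [-10, -20, -13]
  [-17, -24, -21]
Key observation: the optimum is the walk 3->2->3, with weight (-9) + (-12) = -21.
Optimal value attained by: walk 3->2->3.
Answer: (M^⊗2)[3][3] = -21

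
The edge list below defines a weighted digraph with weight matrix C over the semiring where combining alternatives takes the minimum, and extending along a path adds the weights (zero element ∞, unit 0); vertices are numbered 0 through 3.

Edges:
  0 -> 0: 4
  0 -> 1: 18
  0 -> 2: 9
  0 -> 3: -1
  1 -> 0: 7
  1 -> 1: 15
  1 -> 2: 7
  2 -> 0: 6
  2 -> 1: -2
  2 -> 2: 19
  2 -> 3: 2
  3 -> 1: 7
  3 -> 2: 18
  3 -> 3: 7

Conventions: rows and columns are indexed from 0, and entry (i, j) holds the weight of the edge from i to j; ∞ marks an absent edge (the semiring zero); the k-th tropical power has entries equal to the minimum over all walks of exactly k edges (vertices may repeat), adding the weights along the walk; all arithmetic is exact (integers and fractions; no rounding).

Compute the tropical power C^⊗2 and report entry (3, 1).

C^⊗2:
  [8, 6, 13, 3]
  [11, 5, 16, 6]
  [5, 9, 5, 5]
  [14, 14, 14, 14]
Key observation: the optimum is the walk 3->3->1, with weight 7 + 7 = 14.
Optimal value attained by: walk 3->3->1.
Answer: (C^⊗2)[3][1] = 14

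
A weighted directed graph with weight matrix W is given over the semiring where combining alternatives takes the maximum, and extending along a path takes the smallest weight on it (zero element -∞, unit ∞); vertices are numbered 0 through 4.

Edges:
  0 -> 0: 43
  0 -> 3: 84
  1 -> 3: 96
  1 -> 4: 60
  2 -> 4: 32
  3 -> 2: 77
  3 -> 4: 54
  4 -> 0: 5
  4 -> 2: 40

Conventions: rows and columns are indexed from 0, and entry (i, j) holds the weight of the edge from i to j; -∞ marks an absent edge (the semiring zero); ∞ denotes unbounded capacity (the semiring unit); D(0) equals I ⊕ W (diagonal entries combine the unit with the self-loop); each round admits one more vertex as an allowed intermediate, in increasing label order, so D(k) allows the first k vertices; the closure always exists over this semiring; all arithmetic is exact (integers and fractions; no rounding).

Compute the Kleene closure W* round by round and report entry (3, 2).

D(0):
  [∞, -∞, -∞, 84, -∞]
  [-∞, ∞, -∞, 96, 60]
  [-∞, -∞, ∞, -∞, 32]
  [-∞, -∞, 77, ∞, 54]
  [5, -∞, 40, -∞, ∞]
D(1):
  [∞, -∞, -∞, 84, -∞]
  [-∞, ∞, -∞, 96, 60]
  [-∞, -∞, ∞, -∞, 32]
  [-∞, -∞, 77, ∞, 54]
  [5, -∞, 40, 5, ∞]
D(2):
  [∞, -∞, -∞, 84, -∞]
  [-∞, ∞, -∞, 96, 60]
  [-∞, -∞, ∞, -∞, 32]
  [-∞, -∞, 77, ∞, 54]
  [5, -∞, 40, 5, ∞]
D(3):
  [∞, -∞, -∞, 84, -∞]
  [-∞, ∞, -∞, 96, 60]
  [-∞, -∞, ∞, -∞, 32]
  [-∞, -∞, 77, ∞, 54]
  [5, -∞, 40, 5, ∞]
D(4):
  [∞, -∞, 77, 84, 54]
  [-∞, ∞, 77, 96, 60]
  [-∞, -∞, ∞, -∞, 32]
  [-∞, -∞, 77, ∞, 54]
  [5, -∞, 40, 5, ∞]
D(5):
  [∞, -∞, 77, 84, 54]
  [5, ∞, 77, 96, 60]
  [5, -∞, ∞, 5, 32]
  [5, -∞, 77, ∞, 54]
  [5, -∞, 40, 5, ∞]
Answer: W*[3][2] = 77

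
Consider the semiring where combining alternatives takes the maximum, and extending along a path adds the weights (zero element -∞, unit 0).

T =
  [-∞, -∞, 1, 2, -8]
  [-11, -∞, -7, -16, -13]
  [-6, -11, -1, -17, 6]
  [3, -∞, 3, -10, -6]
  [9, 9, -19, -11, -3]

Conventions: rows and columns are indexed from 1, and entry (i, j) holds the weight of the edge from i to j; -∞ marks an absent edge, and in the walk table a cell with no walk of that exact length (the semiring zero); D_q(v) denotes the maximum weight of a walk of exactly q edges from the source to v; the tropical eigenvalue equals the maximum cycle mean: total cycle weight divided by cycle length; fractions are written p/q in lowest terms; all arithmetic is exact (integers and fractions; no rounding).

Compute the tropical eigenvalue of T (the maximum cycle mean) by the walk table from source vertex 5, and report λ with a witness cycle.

q=0: [-∞, -∞, -∞, -∞, 0]
q=1: [9, 9, -19, -11, -3]
q=2: [6, 6, 10, 11, 1]
q=3: [14, 10, 14, 8, 16]
q=4: [25, 25, 15, 16, 20]
q=5: [29, 29, 26, 27, 21]
Optimal cycle mean attained by: cycle 1->3->5->1, total 1 + 6 + 9, length 3.
Answer: λ = 16/3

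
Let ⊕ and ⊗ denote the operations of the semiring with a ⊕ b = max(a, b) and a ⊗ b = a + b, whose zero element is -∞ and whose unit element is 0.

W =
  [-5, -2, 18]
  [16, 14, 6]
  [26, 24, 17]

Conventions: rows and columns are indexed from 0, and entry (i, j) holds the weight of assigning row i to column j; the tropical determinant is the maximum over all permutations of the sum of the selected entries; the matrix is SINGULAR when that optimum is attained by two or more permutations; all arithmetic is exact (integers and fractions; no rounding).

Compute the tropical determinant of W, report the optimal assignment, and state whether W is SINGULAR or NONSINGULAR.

σ = (0, 1, 2): (-5) + 14 + 17 = 26
σ = (0, 2, 1): (-5) + 6 + 24 = 25
σ = (1, 0, 2): (-2) + 16 + 17 = 31
σ = (1, 2, 0): (-2) + 6 + 26 = 30
σ = (2, 0, 1): 18 + 16 + 24 = 58
σ = (2, 1, 0): 18 + 14 + 26 = 58
Optimal value attained by: σ = (2, 0, 1).
Answer: det⊕(W) = 58; verdict: SINGULAR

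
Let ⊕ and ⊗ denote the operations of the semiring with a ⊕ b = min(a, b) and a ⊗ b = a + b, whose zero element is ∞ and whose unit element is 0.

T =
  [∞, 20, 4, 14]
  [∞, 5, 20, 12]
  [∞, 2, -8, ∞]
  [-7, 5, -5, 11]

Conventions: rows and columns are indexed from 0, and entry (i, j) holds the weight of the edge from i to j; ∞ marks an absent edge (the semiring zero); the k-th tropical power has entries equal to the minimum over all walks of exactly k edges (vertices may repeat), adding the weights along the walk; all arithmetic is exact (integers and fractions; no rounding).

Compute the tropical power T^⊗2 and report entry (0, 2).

T^⊗2:
  [7, 6, -4, 25]
  [5, 10, 7, 17]
  [∞, -6, -16, 14]
  [4, -3, -13, 7]
Key observation: the optimum is the walk 0->2->2, with weight 4 + (-8) = -4.
Optimal value attained by: walk 0->2->2.
Answer: (T^⊗2)[0][2] = -4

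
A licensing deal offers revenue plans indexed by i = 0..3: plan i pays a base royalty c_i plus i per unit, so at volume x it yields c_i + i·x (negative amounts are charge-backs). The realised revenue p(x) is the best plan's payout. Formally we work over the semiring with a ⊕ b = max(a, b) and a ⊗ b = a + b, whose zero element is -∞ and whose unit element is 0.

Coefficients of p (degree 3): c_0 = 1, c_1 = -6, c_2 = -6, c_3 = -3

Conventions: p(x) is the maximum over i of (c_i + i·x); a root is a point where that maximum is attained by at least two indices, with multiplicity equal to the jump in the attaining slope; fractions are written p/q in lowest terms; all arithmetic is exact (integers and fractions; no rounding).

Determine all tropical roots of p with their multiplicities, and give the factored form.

hull edge (i=0, c=1) to (i=3, c=-3): slope -4/3, span 3
Factored form: p(x) = -3 ⊗ (x ⊕ 4/3) ⊗ (x ⊕ 4/3) ⊗ (x ⊕ 4/3)
Answer: roots = 4/3 (mult 3)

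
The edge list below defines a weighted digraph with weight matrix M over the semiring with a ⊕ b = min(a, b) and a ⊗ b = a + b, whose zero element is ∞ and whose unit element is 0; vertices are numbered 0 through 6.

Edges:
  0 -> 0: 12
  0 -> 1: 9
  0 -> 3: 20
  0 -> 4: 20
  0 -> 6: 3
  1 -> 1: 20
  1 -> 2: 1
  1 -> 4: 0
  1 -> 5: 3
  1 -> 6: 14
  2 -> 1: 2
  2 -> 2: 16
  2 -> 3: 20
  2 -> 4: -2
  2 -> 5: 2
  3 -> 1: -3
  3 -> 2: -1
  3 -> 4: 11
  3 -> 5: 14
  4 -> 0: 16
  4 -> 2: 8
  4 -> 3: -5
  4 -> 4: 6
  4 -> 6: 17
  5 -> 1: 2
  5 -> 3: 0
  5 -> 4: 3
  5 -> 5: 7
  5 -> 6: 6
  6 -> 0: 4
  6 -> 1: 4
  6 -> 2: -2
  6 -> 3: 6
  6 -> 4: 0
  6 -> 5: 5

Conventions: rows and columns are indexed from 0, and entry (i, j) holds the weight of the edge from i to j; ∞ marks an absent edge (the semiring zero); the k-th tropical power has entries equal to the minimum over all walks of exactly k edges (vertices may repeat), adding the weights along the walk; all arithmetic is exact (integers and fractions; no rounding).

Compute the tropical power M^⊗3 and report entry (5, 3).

M^⊗2:
  [7, 7, 1, 9, 3, 8, 15]
  [16, 3, 8, -5, -1, 3, 9]
  [14, 4, 3, -7, 2, 5, 8]
  [27, 1, -2, 6, -3, 0, 11]
  [21, -8, -6, 1, 6, 9, 19]
  [10, -3, -1, -2, 2, 5, 13]
  [16, 0, 5, -5, -4, 0, 7]
M^⊗3:
  [19, 3, 8, -2, -1, 3, 10]
  [13, -8, -6, -6, 3, 6, 9]
  [12, -10, -8, -3, 1, 5, 11]
  [13, 0, 2, -8, -4, 0, 6]
  [22, -4, -7, 1, -8, -5, 6]
  [17, -5, -3, -3, -3, 0, 11]
  [11, -8, -6, -9, 0, 3, 6]
Key observation: the optimum is the walk 5->1->4->3, with weight 2 + 0 + (-5) = -3.
Optimal value attained by: walk 5->1->4->3.
Answer: (M^⊗3)[5][3] = -3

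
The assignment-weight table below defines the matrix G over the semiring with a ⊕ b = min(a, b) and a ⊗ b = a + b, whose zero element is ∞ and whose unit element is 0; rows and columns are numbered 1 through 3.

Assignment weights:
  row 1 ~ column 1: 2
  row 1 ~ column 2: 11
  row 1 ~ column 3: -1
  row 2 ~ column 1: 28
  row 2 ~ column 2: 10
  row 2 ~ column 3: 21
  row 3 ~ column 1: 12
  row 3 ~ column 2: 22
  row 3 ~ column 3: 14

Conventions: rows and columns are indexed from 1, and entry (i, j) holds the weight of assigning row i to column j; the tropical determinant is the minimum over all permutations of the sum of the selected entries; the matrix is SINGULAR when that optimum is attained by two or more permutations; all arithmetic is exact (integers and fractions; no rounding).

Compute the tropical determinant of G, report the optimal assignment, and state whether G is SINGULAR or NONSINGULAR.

σ = (1, 2, 3): 2 + 10 + 14 = 26
σ = (1, 3, 2): 2 + 21 + 22 = 45
σ = (2, 1, 3): 11 + 28 + 14 = 53
σ = (2, 3, 1): 11 + 21 + 12 = 44
σ = (3, 1, 2): (-1) + 28 + 22 = 49
σ = (3, 2, 1): (-1) + 10 + 12 = 21
Optimal value attained by: σ = (3, 2, 1).
Answer: det⊕(G) = 21; verdict: NONSINGULAR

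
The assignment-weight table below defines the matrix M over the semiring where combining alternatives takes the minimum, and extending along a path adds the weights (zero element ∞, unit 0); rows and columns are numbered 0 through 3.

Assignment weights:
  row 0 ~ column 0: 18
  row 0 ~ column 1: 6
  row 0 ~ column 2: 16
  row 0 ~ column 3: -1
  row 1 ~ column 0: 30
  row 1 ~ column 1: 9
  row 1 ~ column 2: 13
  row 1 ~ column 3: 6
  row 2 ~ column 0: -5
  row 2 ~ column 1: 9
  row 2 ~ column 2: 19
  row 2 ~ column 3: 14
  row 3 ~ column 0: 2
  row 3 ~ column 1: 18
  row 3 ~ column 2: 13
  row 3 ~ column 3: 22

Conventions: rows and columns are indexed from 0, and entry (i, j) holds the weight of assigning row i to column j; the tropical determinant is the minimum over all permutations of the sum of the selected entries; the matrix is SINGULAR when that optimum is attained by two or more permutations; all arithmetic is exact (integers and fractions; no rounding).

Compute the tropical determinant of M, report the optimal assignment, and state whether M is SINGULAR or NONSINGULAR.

σ = (0, 1, 2, 3): 18 + 9 + 19 + 22 = 68
σ = (0, 1, 3, 2): 18 + 9 + 14 + 13 = 54
σ = (0, 2, 1, 3): 18 + 13 + 9 + 22 = 62
σ = (0, 2, 3, 1): 18 + 13 + 14 + 18 = 63
σ = (0, 3, 1, 2): 18 + 6 + 9 + 13 = 46
σ = (0, 3, 2, 1): 18 + 6 + 19 + 18 = 61
σ = (1, 0, 2, 3): 6 + 30 + 19 + 22 = 77
σ = (1, 0, 3, 2): 6 + 30 + 14 + 13 = 63
σ = (1, 2, 0, 3): 6 + 13 + (-5) + 22 = 36
σ = (1, 2, 3, 0): 6 + 13 + 14 + 2 = 35
σ = (1, 3, 0, 2): 6 + 6 + (-5) + 13 = 20
σ = (1, 3, 2, 0): 6 + 6 + 19 + 2 = 33
σ = (2, 0, 1, 3): 16 + 30 + 9 + 22 = 77
σ = (2, 0, 3, 1): 16 + 30 + 14 + 18 = 78
σ = (2, 1, 0, 3): 16 + 9 + (-5) + 22 = 42
σ = (2, 1, 3, 0): 16 + 9 + 14 + 2 = 41
σ = (2, 3, 0, 1): 16 + 6 + (-5) + 18 = 35
σ = (2, 3, 1, 0): 16 + 6 + 9 + 2 = 33
σ = (3, 0, 1, 2): (-1) + 30 + 9 + 13 = 51
σ = (3, 0, 2, 1): (-1) + 30 + 19 + 18 = 66
σ = (3, 1, 0, 2): (-1) + 9 + (-5) + 13 = 16
σ = (3, 1, 2, 0): (-1) + 9 + 19 + 2 = 29
σ = (3, 2, 0, 1): (-1) + 13 + (-5) + 18 = 25
σ = (3, 2, 1, 0): (-1) + 13 + 9 + 2 = 23
Optimal value attained by: σ = (3, 1, 0, 2).
Answer: det⊕(M) = 16; verdict: NONSINGULAR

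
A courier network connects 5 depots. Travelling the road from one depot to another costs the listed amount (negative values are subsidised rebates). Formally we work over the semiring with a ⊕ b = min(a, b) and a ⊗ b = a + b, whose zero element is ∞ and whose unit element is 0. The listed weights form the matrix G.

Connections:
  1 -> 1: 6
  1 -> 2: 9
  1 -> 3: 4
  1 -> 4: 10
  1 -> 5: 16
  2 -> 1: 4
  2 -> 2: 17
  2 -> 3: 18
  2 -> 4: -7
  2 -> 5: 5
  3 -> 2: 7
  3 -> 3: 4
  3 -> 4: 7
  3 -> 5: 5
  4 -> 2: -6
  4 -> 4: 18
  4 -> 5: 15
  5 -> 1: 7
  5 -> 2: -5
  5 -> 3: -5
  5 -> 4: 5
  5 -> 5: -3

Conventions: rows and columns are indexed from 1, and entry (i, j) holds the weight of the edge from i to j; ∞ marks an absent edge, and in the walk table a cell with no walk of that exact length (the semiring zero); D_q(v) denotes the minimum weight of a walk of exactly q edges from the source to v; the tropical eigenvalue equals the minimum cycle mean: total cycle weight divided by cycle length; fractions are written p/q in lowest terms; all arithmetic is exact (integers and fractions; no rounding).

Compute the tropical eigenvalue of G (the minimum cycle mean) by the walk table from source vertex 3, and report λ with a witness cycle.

q=0: [∞, ∞, 0, ∞, ∞]
q=1: [∞, 7, 4, 7, 5]
q=2: [11, 0, 0, 0, 2]
q=3: [4, -6, -3, -7, -1]
q=4: [-2, -13, -6, -13, -4]
q=5: [-9, -19, -9, -20, -8]
Optimal cycle mean attained by: cycle 2->4->2, total (-7) + (-6), length 2.
Answer: λ = -13/2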